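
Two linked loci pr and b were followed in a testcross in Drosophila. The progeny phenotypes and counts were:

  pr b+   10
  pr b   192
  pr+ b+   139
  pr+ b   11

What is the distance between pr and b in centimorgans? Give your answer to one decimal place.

6.0 centimorgans

The two most frequent classes, pr+ b+ (139) and pr b (192), are the parental types, so the F1 was pr+ b+ / pr b.
The recombinant classes are pr+ b and pr b+: 11 + 10 = 21.
Recombination frequency = 21/352 = 0.0597 ≈ 6.0%, i.e. 6.0 centimorgans.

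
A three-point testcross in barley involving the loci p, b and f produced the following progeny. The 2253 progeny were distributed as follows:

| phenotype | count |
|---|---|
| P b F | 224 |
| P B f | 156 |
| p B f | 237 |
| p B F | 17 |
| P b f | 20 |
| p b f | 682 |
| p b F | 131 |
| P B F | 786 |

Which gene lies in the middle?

p

The two most frequent reciprocal classes, P B F and p b f, are the parental types, so the F1 was P B F / p b f.
The two rarest classes, p B F and P b f, are the double crossovers. Comparing them with the parentals, only the p allele has switched, so p is the middle locus and the order is f – p – b.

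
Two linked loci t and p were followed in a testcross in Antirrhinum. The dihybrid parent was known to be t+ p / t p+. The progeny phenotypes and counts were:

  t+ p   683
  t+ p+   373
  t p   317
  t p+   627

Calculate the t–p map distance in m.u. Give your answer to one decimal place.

34.5 m.u.

The recombinant classes are t+ p+ and t p: 373 + 317 = 690.
Recombination frequency = 690/2000 = 0.3450 ≈ 34.5%, i.e. 34.5 m.u.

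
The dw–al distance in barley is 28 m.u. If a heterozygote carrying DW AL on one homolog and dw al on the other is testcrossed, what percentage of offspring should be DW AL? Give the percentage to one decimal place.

A map distance of 28 m.u. corresponds to a recombination frequency of 0.280.
The F1 is DW AL / dw al, so DW AL is a parental gamete class with expected frequency (1 − r)/2 = 0.720/2 = 0.3600.
That is 0.3600 = 36.0% of the progeny.

36.0%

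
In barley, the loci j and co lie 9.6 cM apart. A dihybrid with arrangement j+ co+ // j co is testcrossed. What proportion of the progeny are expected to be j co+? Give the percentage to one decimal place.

4.8%

A map distance of 9.6 cM corresponds to a recombination frequency of 0.096.
The F1 is j+ co+ / j co, so j co+ is a recombinant gamete class with expected frequency r/2 = 0.096/2 = 0.0480.
That is 0.0480 = 4.8% of the progeny.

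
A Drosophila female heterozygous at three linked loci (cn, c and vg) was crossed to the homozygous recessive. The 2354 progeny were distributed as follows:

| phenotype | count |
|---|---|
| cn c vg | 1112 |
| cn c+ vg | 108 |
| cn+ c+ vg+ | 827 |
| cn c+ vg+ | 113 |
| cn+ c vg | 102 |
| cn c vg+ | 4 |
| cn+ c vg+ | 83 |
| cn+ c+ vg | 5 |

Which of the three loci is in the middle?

The two most frequent reciprocal classes, cn c vg and cn+ c+ vg+, are the parental types, so the F1 was cn c vg / cn+ c+ vg+.
The two rarest classes, cn c vg+ and cn+ c+ vg, are the double crossovers. Comparing them with the parentals, only the vg allele has switched, so vg is the middle locus and the order is c – vg – cn.

vg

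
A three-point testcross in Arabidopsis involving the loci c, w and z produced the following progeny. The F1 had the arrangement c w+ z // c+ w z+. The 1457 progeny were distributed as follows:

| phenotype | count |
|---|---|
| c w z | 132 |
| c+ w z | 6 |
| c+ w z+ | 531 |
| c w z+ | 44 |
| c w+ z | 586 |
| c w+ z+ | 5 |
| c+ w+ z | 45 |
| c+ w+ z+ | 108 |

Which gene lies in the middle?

The two rarest classes, c w+ z+ and c+ w z, are the double crossovers. Comparing them with the parentals, only the z allele has switched, so z is the middle locus and the order is c – z – w.

z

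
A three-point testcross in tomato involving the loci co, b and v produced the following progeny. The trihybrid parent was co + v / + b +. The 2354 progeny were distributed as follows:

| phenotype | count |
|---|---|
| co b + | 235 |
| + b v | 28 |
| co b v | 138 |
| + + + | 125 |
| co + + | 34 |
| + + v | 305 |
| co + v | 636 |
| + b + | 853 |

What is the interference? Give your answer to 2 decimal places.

0.25

The two rarest classes, co + + and + b v, are the double crossovers. Comparing them with the parentals, only the v allele has switched, so v is the middle locus and the order is co – v – b.
co–v: (540 + 62)/2354 = 0.2557; v–b: (263 + 62)/2354 = 0.1381.
Expected DCO frequency = 0.2557 × 0.1381 ≈ 0.03531; observed = 62/2354 ≈ 0.02634.
Coefficient of coincidence = 0.02634/0.03531 ≈ 0.75; interference = 1 − 0.75 = 0.25.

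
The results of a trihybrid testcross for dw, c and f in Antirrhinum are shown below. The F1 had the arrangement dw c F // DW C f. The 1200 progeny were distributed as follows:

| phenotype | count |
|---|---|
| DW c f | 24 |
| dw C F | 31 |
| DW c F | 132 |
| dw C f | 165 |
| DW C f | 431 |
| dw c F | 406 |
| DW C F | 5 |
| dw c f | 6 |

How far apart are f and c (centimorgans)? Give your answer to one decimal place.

The two rarest classes, dw c f and DW C F, are the double crossovers. Comparing them with the parentals, only the f allele has switched, so f is the middle locus and the order is c – f – dw.
Crossovers in the c–f interval produce the single-crossover classes dw C F and DW c f (31 + 24 = 55) plus the double crossovers (11).
RF(c–f) = (55 + 11) / 1200 = 66/1200 = 0.0550 → 5.5 centimorgans.

5.5 centimorgans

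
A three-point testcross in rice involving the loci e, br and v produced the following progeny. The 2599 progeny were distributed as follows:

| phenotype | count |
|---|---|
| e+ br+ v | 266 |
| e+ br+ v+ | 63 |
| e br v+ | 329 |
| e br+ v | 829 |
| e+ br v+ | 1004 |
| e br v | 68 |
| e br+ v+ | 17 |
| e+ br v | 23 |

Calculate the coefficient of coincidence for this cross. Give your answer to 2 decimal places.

0.96

The two most frequent reciprocal classes, e br+ v and e+ br v+, are the parental types, so the F1 was e br+ v / e+ br v+.
The two rarest classes, e br+ v+ and e+ br v, are the double crossovers. Comparing them with the parentals, only the v allele has switched, so v is the middle locus and the order is br – v – e.
br–v: (131 + 40)/2599 = 0.0658; v–e: (595 + 40)/2599 = 0.2443.
Expected DCO frequency = 0.0658 × 0.2443 ≈ 0.01607; observed = 40/2599 ≈ 0.01539.
Coefficient of coincidence = 0.01539/0.01607 ≈ 0.96.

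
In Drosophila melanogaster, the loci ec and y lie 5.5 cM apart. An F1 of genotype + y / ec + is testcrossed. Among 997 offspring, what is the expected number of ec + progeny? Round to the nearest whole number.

A map distance of 5.5 cM corresponds to a recombination frequency of 0.055.
The F1 is + y / ec +, so ec + is a parental gamete class with expected frequency (1 − r)/2 = 0.945/2 = 0.4725.
Expected number = 0.4725 × 997 = 471.08 ≈ 471.

471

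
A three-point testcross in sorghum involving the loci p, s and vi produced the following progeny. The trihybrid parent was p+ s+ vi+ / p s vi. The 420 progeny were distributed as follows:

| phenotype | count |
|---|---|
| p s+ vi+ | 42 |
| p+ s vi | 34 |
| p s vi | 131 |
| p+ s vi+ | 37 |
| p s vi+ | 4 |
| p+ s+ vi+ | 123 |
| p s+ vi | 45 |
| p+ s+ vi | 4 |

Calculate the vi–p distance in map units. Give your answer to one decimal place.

20.0 map units

The two rarest classes, p+ s+ vi and p s vi+, are the double crossovers. Comparing them with the parentals, only the vi allele has switched, so vi is the middle locus and the order is p – vi – s.
Crossovers in the p–vi interval produce the single-crossover classes p s+ vi+ and p+ s vi (42 + 34 = 76) plus the double crossovers (8).
RF(p–vi) = (76 + 8) / 420 = 84/420 = 0.2000 → 20.0 map units.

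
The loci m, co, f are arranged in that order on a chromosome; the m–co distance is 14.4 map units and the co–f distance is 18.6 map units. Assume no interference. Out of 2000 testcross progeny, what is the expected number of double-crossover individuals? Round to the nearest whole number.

54

Map distances give recombination frequencies of 0.144 and 0.186 for the two intervals.
With no interference, expected double-crossover frequency = 0.144 × 0.186 = 0.02678.
Expected number = 0.02678 × 2000 = 53.57 ≈ 54.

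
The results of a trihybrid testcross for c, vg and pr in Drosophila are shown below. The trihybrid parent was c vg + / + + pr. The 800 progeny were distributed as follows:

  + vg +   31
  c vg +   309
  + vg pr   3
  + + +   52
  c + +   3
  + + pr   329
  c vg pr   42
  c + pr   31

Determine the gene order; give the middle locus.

The two rarest classes, c + + and + vg pr, are the double crossovers. Comparing them with the parentals, only the vg allele has switched, so vg is the middle locus and the order is pr – vg – c.

vg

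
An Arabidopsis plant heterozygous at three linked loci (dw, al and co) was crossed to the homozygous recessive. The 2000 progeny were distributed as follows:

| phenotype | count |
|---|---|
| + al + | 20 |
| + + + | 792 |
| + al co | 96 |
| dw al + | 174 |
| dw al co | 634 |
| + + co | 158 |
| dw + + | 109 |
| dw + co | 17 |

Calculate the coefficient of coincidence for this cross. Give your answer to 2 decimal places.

0.83

The two most frequent reciprocal classes, dw al co and + + +, are the parental types, so the F1 was dw al co / + + +.
The two rarest classes, dw + co and + al +, are the double crossovers. Comparing them with the parentals, only the al allele has switched, so al is the middle locus and the order is co – al – dw.
co–al: (332 + 37)/2000 = 0.1845; al–dw: (205 + 37)/2000 = 0.1210.
Expected DCO frequency = 0.1845 × 0.1210 ≈ 0.02232; observed = 37/2000 ≈ 0.01850.
Coefficient of coincidence = 0.01850/0.02232 ≈ 0.83.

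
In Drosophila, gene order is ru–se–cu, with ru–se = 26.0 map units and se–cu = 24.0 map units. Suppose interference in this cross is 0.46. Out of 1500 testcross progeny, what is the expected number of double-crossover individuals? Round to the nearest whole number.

Map distances give recombination frequencies of 0.260 and 0.240 for the two intervals.
With interference 0.46 (so coincidence = 0.54), expected double-crossover frequency = 0.260 × 0.240 × 0.54 = 0.03370.
Expected number = 0.03370 × 1500 = 50.54 ≈ 51.

51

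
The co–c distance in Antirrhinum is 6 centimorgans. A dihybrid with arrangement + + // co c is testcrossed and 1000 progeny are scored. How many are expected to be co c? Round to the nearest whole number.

A map distance of 6 centimorgans corresponds to a recombination frequency of 0.060.
The F1 is + + / co c, so co c is a parental gamete class with expected frequency (1 − r)/2 = 0.940/2 = 0.4700.
Expected number = 0.4700 × 1000 = 470.00 ≈ 470.

470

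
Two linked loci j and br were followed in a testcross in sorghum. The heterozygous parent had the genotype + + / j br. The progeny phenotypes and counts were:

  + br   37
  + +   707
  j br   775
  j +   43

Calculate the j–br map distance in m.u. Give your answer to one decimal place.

5.1 m.u.

The recombinant classes are + br and j +: 37 + 43 = 80.
Recombination frequency = 80/1562 = 0.0512 ≈ 5.1%, i.e. 5.1 m.u.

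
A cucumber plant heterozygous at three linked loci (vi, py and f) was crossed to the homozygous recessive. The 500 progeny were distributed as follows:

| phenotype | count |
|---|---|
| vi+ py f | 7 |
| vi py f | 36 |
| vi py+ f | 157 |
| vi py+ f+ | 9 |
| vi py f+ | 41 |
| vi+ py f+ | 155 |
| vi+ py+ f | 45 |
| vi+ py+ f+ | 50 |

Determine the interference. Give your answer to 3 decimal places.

The two most frequent reciprocal classes, vi+ py f+ and vi py+ f, are the parental types, so the F1 was vi+ py f+ / vi py+ f.
The two rarest classes, vi+ py f and vi py+ f+, are the double crossovers. Comparing them with the parentals, only the f allele has switched, so f is the middle locus and the order is py – f – vi.
py–f: (86 + 16)/500 = 0.2040; f–vi: (86 + 16)/500 = 0.2040.
Expected DCO frequency = 0.2040 × 0.2040 ≈ 0.04162; observed = 16/500 ≈ 0.03200.
Coefficient of coincidence = 0.03200/0.04162 ≈ 0.769; interference = 1 − 0.769 = 0.231.

0.231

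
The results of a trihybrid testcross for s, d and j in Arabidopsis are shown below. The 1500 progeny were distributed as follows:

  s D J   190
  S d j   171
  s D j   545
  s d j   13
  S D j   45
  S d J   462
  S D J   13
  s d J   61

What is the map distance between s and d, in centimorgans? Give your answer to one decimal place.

The two most frequent reciprocal classes, S d J and s D j, are the parental types, so the F1 was S d J / s D j.
The two rarest classes, S D J and s d j, are the double crossovers. Comparing them with the parentals, only the d allele has switched, so d is the middle locus and the order is s – d – j.
Crossovers in the s–d interval produce the single-crossover classes s d J and S D j (61 + 45 = 106) plus the double crossovers (26).
RF(s–d) = (106 + 26) / 1500 = 132/1500 = 0.0880 → 8.8 centimorgans.

8.8 centimorgans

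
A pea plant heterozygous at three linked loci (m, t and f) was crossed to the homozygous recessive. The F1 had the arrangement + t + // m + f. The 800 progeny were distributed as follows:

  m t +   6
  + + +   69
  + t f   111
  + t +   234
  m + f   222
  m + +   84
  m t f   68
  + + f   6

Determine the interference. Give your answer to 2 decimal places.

The two rarest classes, m t + and + + f, are the double crossovers. Comparing them with the parentals, only the m allele has switched, so m is the middle locus and the order is t – m – f.
t–m: (137 + 12)/800 = 0.1862; m–f: (195 + 12)/800 = 0.2587.
Expected DCO frequency = 0.1862 × 0.2587 ≈ 0.04817; observed = 12/800 ≈ 0.01500.
Coefficient of coincidence = 0.01500/0.04817 ≈ 0.31; interference = 1 − 0.31 = 0.69.

0.69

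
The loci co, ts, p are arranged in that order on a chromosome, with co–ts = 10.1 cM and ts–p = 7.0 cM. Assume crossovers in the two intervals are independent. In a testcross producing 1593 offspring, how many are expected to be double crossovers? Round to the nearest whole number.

11

Map distances give recombination frequencies of 0.101 and 0.070 for the two intervals.
With no interference, expected double-crossover frequency = 0.101 × 0.070 = 0.00707.
Expected number = 0.00707 × 1593 = 11.26 ≈ 11.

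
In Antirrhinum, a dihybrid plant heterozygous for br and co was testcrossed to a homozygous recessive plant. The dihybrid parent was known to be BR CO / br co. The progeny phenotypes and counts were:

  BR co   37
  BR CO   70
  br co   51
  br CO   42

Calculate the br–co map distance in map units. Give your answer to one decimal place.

The recombinant classes are BR co and br CO: 37 + 42 = 79.
Recombination frequency = 79/200 = 0.3950 ≈ 39.5%, i.e. 39.5 map units.

39.5 map units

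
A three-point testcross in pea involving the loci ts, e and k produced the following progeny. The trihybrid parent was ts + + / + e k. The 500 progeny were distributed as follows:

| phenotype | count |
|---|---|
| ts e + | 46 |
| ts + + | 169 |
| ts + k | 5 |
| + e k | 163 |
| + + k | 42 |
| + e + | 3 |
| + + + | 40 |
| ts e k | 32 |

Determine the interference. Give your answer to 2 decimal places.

The two rarest classes, ts + k and + e +, are the double crossovers. Comparing them with the parentals, only the k allele has switched, so k is the middle locus and the order is ts – k – e.
ts–k: (72 + 8)/500 = 0.1600; k–e: (88 + 8)/500 = 0.1920.
Expected DCO frequency = 0.1600 × 0.1920 ≈ 0.03072; observed = 8/500 ≈ 0.01600.
Coefficient of coincidence = 0.01600/0.03072 ≈ 0.52; interference = 1 − 0.52 = 0.48.

0.48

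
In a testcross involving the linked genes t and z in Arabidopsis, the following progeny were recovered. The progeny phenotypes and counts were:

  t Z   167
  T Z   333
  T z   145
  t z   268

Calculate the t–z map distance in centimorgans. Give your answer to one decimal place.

34.2 centimorgans

The two most frequent classes, T Z (333) and t z (268), are the parental types, so the F1 was T Z / t z.
The recombinant classes are T z and t Z: 145 + 167 = 312.
Recombination frequency = 312/913 = 0.3417 ≈ 34.2%, i.e. 34.2 centimorgans.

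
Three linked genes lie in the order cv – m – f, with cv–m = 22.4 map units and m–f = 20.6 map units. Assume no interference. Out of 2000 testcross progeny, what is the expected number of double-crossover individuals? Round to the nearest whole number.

92

Map distances give recombination frequencies of 0.224 and 0.206 for the two intervals.
With no interference, expected double-crossover frequency = 0.224 × 0.206 = 0.04614.
Expected number = 0.04614 × 2000 = 92.29 ≈ 92.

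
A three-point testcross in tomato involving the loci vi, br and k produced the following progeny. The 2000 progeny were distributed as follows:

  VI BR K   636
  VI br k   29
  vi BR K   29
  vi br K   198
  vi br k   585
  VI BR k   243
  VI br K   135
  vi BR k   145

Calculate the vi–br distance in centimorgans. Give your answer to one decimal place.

The two most frequent reciprocal classes, VI BR K and vi br k, are the parental types, so the F1 was VI BR K / vi br k.
The two rarest classes, vi BR K and VI br k, are the double crossovers. Comparing them with the parentals, only the vi allele has switched, so vi is the middle locus and the order is k – vi – br.
Crossovers in the vi–br interval produce the single-crossover classes VI br K and vi BR k (135 + 145 = 280) plus the double crossovers (58).
RF(vi–br) = (280 + 58) / 2000 = 338/2000 = 0.1690 → 16.9 centimorgans.

16.9 centimorgans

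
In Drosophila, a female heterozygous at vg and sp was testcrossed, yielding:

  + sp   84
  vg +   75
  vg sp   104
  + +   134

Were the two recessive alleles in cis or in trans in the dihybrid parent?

cis

The two most frequent classes are + + (134) and vg sp (104); these are the parental (non-recombinant) types.
So the F1 carried + + on one chromosome and vg sp on the other — the recessive alleles are on the same chromosome (cis / coupling).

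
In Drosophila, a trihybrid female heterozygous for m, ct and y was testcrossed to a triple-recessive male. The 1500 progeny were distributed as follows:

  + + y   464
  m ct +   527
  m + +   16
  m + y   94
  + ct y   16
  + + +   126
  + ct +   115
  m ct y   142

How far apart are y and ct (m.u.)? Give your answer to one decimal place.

20.0 m.u.

The two most frequent reciprocal classes, m ct + and + + y, are the parental types, so the F1 was m ct + / + + y.
The two rarest classes, m + + and + ct y, are the double crossovers. Comparing them with the parentals, only the ct allele has switched, so ct is the middle locus and the order is m – ct – y.
Crossovers in the ct–y interval produce the single-crossover classes m ct y and + + + (142 + 126 = 268) plus the double crossovers (32).
RF(ct–y) = (268 + 32) / 1500 = 300/1500 = 0.2000 → 20.0 m.u.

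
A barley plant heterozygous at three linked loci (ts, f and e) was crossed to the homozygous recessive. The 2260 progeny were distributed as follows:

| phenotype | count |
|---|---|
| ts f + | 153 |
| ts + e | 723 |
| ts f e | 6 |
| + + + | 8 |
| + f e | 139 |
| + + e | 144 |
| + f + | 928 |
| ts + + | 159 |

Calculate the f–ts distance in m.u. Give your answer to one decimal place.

13.8 m.u.

The two most frequent reciprocal classes, ts + e and + f +, are the parental types, so the F1 was ts + e / + f +.
The two rarest classes, ts f e and + + +, are the double crossovers. Comparing them with the parentals, only the f allele has switched, so f is the middle locus and the order is ts – f – e.
Crossovers in the ts–f interval produce the single-crossover classes + + e and ts f + (144 + 153 = 297) plus the double crossovers (14).
RF(ts–f) = (297 + 14) / 2260 = 311/2260 = 0.1376 → 13.8 m.u.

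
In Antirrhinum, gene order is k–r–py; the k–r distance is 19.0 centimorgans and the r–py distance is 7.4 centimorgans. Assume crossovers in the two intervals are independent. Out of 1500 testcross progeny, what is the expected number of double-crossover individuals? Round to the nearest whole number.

Map distances give recombination frequencies of 0.190 and 0.074 for the two intervals.
With no interference, expected double-crossover frequency = 0.190 × 0.074 = 0.01406.
Expected number = 0.01406 × 1500 = 21.09 ≈ 21.

21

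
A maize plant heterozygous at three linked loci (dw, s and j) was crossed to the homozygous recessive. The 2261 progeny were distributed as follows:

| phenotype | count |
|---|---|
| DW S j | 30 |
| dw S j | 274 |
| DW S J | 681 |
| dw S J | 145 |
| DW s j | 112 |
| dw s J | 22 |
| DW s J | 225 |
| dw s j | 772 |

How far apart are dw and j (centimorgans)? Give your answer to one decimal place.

The two most frequent reciprocal classes, dw s j and DW S J, are the parental types, so the F1 was dw s j / DW S J.
The two rarest classes, dw s J and DW S j, are the double crossovers. Comparing them with the parentals, only the j allele has switched, so j is the middle locus and the order is s – j – dw.
Crossovers in the j–dw interval produce the single-crossover classes DW s j and dw S J (112 + 145 = 257) plus the double crossovers (52).
RF(j–dw) = (257 + 52) / 2261 = 309/2261 = 0.1367 → 13.7 centimorgans.

13.7 centimorgans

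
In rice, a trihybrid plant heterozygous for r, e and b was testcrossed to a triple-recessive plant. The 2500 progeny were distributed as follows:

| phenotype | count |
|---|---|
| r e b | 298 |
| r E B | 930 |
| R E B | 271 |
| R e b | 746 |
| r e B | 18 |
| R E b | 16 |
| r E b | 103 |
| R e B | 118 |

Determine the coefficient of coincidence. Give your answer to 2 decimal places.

0.55

The two most frequent reciprocal classes, R e b and r E B, are the parental types, so the F1 was R e b / r E B.
The two rarest classes, R E b and r e B, are the double crossovers. Comparing them with the parentals, only the e allele has switched, so e is the middle locus and the order is b – e – r.
b–e: (221 + 34)/2500 = 0.1020; e–r: (569 + 34)/2500 = 0.2412.
Expected DCO frequency = 0.1020 × 0.2412 ≈ 0.02460; observed = 34/2500 ≈ 0.01360.
Coefficient of coincidence = 0.01360/0.02460 ≈ 0.55.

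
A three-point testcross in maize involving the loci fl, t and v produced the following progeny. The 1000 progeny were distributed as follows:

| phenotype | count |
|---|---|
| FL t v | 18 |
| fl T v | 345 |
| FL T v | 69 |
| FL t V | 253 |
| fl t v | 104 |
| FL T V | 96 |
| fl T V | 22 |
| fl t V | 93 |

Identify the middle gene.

The two most frequent reciprocal classes, fl T v and FL t V, are the parental types, so the F1 was fl T v / FL t V.
The two rarest classes, fl T V and FL t v, are the double crossovers. Comparing them with the parentals, only the v allele has switched, so v is the middle locus and the order is t – v – fl.

v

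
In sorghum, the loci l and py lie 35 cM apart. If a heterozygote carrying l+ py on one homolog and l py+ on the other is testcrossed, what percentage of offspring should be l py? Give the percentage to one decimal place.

17.5%

A map distance of 35 cM corresponds to a recombination frequency of 0.350.
The F1 is l+ py / l py+, so l py is a recombinant gamete class with expected frequency r/2 = 0.350/2 = 0.1750.
That is 0.1750 = 17.5% of the progeny.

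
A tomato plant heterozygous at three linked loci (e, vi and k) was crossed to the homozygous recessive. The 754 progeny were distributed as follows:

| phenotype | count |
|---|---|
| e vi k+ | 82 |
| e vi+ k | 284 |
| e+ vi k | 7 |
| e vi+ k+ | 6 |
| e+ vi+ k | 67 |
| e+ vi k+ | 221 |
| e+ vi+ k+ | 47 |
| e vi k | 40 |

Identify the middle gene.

k

The two most frequent reciprocal classes, e+ vi k+ and e vi+ k, are the parental types, so the F1 was e+ vi k+ / e vi+ k.
The two rarest classes, e+ vi k and e vi+ k+, are the double crossovers. Comparing them with the parentals, only the k allele has switched, so k is the middle locus and the order is e – k – vi.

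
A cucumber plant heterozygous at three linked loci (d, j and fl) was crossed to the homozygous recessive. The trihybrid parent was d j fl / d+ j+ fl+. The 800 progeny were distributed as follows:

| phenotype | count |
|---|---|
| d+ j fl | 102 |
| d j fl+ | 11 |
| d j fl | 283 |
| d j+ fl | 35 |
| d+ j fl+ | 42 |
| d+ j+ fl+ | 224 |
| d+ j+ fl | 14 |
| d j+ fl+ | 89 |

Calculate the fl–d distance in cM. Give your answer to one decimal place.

27.0 cM

The two rarest classes, d j fl+ and d+ j+ fl, are the double crossovers. Comparing them with the parentals, only the fl allele has switched, so fl is the middle locus and the order is j – fl – d.
Crossovers in the fl–d interval produce the single-crossover classes d+ j fl and d j+ fl+ (102 + 89 = 191) plus the double crossovers (25).
RF(fl–d) = (191 + 25) / 800 = 216/800 = 0.2700 → 27.0 cM.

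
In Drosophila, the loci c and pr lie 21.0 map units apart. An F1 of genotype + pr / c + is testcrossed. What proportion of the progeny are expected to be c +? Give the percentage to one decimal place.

A map distance of 21.0 map units corresponds to a recombination frequency of 0.210.
The F1 is + pr / c +, so c + is a parental gamete class with expected frequency (1 − r)/2 = 0.790/2 = 0.3950.
That is 0.3950 = 39.5% of the progeny.

39.5%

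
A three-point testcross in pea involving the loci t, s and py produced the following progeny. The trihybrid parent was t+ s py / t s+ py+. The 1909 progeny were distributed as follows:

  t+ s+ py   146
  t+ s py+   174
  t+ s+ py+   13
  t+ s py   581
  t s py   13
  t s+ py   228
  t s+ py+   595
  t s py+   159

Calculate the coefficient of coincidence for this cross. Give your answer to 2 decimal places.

The two rarest classes, t s py and t+ s+ py+, are the double crossovers. Comparing them with the parentals, only the t allele has switched, so t is the middle locus and the order is py – t – s.
py–t: (402 + 26)/1909 = 0.2242; t–s: (305 + 26)/1909 = 0.1734.
Expected DCO frequency = 0.2242 × 0.1734 ≈ 0.03888; observed = 26/1909 ≈ 0.01362.
Coefficient of coincidence = 0.01362/0.03888 ≈ 0.35.

0.35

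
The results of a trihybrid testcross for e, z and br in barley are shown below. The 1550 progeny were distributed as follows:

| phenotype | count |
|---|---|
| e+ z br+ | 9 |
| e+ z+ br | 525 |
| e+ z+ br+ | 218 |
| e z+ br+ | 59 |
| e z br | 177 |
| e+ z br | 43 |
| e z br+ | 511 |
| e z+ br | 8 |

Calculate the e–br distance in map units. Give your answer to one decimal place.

26.6 map units

The two most frequent reciprocal classes, e+ z+ br and e z br+, are the parental types, so the F1 was e+ z+ br / e z br+.
The two rarest classes, e z+ br and e+ z br+, are the double crossovers. Comparing them with the parentals, only the e allele has switched, so e is the middle locus and the order is br – e – z.
Crossovers in the br–e interval produce the single-crossover classes e+ z+ br+ and e z br (218 + 177 = 395) plus the double crossovers (17).
RF(br–e) = (395 + 17) / 1550 = 412/1550 = 0.2658 → 26.6 map units.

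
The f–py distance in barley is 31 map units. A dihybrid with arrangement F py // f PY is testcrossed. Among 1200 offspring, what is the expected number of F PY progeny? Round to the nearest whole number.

A map distance of 31 map units corresponds to a recombination frequency of 0.310.
The F1 is F py / f PY, so F PY is a recombinant gamete class with expected frequency r/2 = 0.310/2 = 0.1550.
Expected number = 0.1550 × 1200 = 186.00 ≈ 186.

186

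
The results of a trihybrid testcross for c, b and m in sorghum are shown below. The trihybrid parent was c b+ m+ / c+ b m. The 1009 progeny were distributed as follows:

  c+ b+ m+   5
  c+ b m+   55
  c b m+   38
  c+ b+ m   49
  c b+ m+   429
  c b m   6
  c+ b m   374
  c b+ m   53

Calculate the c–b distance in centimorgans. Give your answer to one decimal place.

9.7 centimorgans

The two rarest classes, c+ b+ m+ and c b m, are the double crossovers. Comparing them with the parentals, only the c allele has switched, so c is the middle locus and the order is b – c – m.
Crossovers in the b–c interval produce the single-crossover classes c b m+ and c+ b+ m (38 + 49 = 87) plus the double crossovers (11).
RF(b–c) = (87 + 11) / 1009 = 98/1009 = 0.0971 → 9.7 centimorgans.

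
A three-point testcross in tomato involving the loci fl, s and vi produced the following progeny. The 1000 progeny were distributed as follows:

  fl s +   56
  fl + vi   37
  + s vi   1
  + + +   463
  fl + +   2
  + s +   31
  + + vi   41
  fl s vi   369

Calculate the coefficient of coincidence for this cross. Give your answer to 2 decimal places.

The two most frequent reciprocal classes, fl s vi and + + +, are the parental types, so the F1 was fl s vi / + + +.
The two rarest classes, + s vi and fl + +, are the double crossovers. Comparing them with the parentals, only the fl allele has switched, so fl is the middle locus and the order is vi – fl – s.
vi–fl: (97 + 3)/1000 = 0.1000; fl–s: (68 + 3)/1000 = 0.0710.
Expected DCO frequency = 0.1000 × 0.0710 ≈ 0.00710; observed = 3/1000 ≈ 0.00300.
Coefficient of coincidence = 0.00300/0.00710 ≈ 0.42.

0.42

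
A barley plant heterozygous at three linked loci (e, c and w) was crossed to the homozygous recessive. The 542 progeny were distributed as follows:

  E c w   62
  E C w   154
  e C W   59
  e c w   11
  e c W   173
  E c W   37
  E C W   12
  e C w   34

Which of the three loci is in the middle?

The two most frequent reciprocal classes, E C w and e c W, are the parental types, so the F1 was E C w / e c W.
The two rarest classes, E C W and e c w, are the double crossovers. Comparing them with the parentals, only the w allele has switched, so w is the middle locus and the order is c – w – e.

w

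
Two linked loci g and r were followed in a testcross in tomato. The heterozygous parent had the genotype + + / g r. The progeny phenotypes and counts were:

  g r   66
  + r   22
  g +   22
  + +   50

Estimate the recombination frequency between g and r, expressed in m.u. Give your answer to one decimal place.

27.5 m.u.

The recombinant classes are + r and g +: 22 + 22 = 44.
Recombination frequency = 44/160 = 0.2750 ≈ 27.5%, i.e. 27.5 m.u.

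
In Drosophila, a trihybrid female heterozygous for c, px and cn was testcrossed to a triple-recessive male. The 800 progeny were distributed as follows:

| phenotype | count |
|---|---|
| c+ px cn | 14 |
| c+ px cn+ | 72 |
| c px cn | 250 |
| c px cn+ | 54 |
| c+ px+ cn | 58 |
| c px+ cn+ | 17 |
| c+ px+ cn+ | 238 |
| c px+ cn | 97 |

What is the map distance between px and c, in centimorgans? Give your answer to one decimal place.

The two most frequent reciprocal classes, c+ px+ cn+ and c px cn, are the parental types, so the F1 was c+ px+ cn+ / c px cn.
The two rarest classes, c px+ cn+ and c+ px cn, are the double crossovers. Comparing them with the parentals, only the c allele has switched, so c is the middle locus and the order is px – c – cn.
Crossovers in the px–c interval produce the single-crossover classes c+ px cn+ and c px+ cn (72 + 97 = 169) plus the double crossovers (31).
RF(px–c) = (169 + 31) / 800 = 200/800 = 0.2500 → 25.0 centimorgans.

25.0 centimorgans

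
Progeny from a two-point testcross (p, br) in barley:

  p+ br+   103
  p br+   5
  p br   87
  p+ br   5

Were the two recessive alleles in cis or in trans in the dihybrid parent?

The two most frequent classes are p+ br+ (103) and p br (87); these are the parental (non-recombinant) types.
So the F1 carried p+ br+ on one chromosome and p br on the other — the recessive alleles are on the same chromosome (cis / coupling).

cis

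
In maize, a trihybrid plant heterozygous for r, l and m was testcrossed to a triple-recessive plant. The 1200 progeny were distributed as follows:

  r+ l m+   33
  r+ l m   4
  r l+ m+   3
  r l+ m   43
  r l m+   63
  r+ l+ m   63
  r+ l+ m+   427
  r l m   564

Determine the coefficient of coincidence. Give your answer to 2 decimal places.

The two most frequent reciprocal classes, r+ l+ m+ and r l m, are the parental types, so the F1 was r+ l+ m+ / r l m.
The two rarest classes, r l+ m+ and r+ l m, are the double crossovers. Comparing them with the parentals, only the r allele has switched, so r is the middle locus and the order is m – r – l.
m–r: (126 + 7)/1200 = 0.1108; r–l: (76 + 7)/1200 = 0.0692.
Expected DCO frequency = 0.1108 × 0.0692 ≈ 0.00767; observed = 7/1200 ≈ 0.00583.
Coefficient of coincidence = 0.00583/0.00767 ≈ 0.76.

0.76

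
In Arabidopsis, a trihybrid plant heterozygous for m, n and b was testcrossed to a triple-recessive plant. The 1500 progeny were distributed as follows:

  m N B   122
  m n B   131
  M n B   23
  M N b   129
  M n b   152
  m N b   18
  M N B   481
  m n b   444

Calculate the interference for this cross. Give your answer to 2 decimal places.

The two most frequent reciprocal classes, m n b and M N B, are the parental types, so the F1 was m n b / M N B.
The two rarest classes, m N b and M n B, are the double crossovers. Comparing them with the parentals, only the n allele has switched, so n is the middle locus and the order is b – n – m.
b–n: (260 + 41)/1500 = 0.2007; n–m: (274 + 41)/1500 = 0.2100.
Expected DCO frequency = 0.2007 × 0.2100 ≈ 0.04215; observed = 41/1500 ≈ 0.02733.
Coefficient of coincidence = 0.02733/0.04215 ≈ 0.65; interference = 1 − 0.65 = 0.35.

0.35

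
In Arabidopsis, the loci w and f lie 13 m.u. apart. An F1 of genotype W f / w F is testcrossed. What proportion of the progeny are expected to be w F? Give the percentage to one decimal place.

43.5%

A map distance of 13 m.u. corresponds to a recombination frequency of 0.130.
The F1 is W f / w F, so w F is a parental gamete class with expected frequency (1 − r)/2 = 0.870/2 = 0.4350.
That is 0.4350 = 43.5% of the progeny.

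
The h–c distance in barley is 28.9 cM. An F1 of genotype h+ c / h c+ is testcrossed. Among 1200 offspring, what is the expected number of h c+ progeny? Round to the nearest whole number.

A map distance of 28.9 cM corresponds to a recombination frequency of 0.289.
The F1 is h+ c / h c+, so h c+ is a parental gamete class with expected frequency (1 − r)/2 = 0.711/2 = 0.3555.
Expected number = 0.3555 × 1200 = 426.60 ≈ 427.

427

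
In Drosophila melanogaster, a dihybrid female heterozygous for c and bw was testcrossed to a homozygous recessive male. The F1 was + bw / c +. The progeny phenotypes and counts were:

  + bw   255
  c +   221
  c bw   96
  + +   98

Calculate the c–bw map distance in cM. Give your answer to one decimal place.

29.0 cM

The recombinant classes are + + and c bw: 98 + 96 = 194.
Recombination frequency = 194/670 = 0.2896 ≈ 29.0%, i.e. 29.0 cM.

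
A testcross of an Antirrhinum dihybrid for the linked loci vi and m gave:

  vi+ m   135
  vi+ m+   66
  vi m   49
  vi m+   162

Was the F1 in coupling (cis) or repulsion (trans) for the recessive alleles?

The two most frequent classes are vi+ m (135) and vi m+ (162); these are the parental (non-recombinant) types.
So the F1 carried vi+ m on one chromosome and vi m+ on the other — the recessive alleles are on opposite chromosomes (trans / repulsion).

trans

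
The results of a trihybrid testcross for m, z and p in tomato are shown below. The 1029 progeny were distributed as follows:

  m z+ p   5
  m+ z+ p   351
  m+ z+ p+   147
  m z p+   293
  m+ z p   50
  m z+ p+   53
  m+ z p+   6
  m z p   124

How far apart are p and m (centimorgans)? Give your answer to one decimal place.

The two most frequent reciprocal classes, m z p+ and m+ z+ p, are the parental types, so the F1 was m z p+ / m+ z+ p.
The two rarest classes, m+ z p+ and m z+ p, are the double crossovers. Comparing them with the parentals, only the m allele has switched, so m is the middle locus and the order is p – m – z.
Crossovers in the p–m interval produce the single-crossover classes m z p and m+ z+ p+ (124 + 147 = 271) plus the double crossovers (11).
RF(p–m) = (271 + 11) / 1029 = 282/1029 = 0.2741 → 27.4 centimorgans.

27.4 centimorgans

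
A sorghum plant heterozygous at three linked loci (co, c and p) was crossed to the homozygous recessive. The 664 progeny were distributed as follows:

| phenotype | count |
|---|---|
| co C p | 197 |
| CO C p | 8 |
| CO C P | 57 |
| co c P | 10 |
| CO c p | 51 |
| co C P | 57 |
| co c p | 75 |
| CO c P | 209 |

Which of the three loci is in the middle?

The two most frequent reciprocal classes, CO c P and co C p, are the parental types, so the F1 was CO c P / co C p.
The two rarest classes, co c P and CO C p, are the double crossovers. Comparing them with the parentals, only the co allele has switched, so co is the middle locus and the order is p – co – c.

co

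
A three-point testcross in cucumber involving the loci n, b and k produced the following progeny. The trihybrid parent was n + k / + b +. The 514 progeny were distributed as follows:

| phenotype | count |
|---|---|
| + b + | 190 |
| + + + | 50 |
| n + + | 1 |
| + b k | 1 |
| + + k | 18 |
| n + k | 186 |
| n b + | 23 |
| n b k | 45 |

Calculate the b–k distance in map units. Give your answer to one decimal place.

18.9 map units

The two rarest classes, n + + and + b k, are the double crossovers. Comparing them with the parentals, only the k allele has switched, so k is the middle locus and the order is b – k – n.
Crossovers in the b–k interval produce the single-crossover classes n b k and + + + (45 + 50 = 95) plus the double crossovers (2).
RF(b–k) = (95 + 2) / 514 = 97/514 = 0.1887 → 18.9 map units.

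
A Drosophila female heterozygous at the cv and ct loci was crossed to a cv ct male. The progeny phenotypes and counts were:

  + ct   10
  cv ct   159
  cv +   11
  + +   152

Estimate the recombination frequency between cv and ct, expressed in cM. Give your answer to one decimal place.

The two most frequent classes, + + (152) and cv ct (159), are the parental types, so the F1 was + + / cv ct.
The recombinant classes are + ct and cv +: 10 + 11 = 21.
Recombination frequency = 21/332 = 0.0633 ≈ 6.3%, i.e. 6.3 cM.

6.3 cM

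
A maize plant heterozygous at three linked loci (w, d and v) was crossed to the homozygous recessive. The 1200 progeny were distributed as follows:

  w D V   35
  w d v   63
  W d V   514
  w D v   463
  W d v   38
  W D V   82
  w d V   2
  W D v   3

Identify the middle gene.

w

The two most frequent reciprocal classes, W d V and w D v, are the parental types, so the F1 was W d V / w D v.
The two rarest classes, w d V and W D v, are the double crossovers. Comparing them with the parentals, only the w allele has switched, so w is the middle locus and the order is v – w – d.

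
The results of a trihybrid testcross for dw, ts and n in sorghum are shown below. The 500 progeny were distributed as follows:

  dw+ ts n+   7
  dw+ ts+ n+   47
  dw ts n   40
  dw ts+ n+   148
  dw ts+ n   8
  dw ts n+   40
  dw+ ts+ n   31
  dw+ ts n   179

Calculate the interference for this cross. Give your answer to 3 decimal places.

The two most frequent reciprocal classes, dw ts+ n+ and dw+ ts n, are the parental types, so the F1 was dw ts+ n+ / dw+ ts n.
The two rarest classes, dw ts+ n and dw+ ts n+, are the double crossovers. Comparing them with the parentals, only the n allele has switched, so n is the middle locus and the order is ts – n – dw.
ts–n: (71 + 15)/500 = 0.1720; n–dw: (87 + 15)/500 = 0.2040.
Expected DCO frequency = 0.1720 × 0.2040 ≈ 0.03509; observed = 15/500 ≈ 0.03000.
Coefficient of coincidence = 0.03000/0.03509 ≈ 0.855; interference = 1 − 0.855 = 0.145.

0.145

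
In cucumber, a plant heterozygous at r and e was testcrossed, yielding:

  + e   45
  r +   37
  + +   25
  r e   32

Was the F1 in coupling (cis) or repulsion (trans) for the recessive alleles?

trans

The two most frequent classes are + e (45) and r + (37); these are the parental (non-recombinant) types.
So the F1 carried + e on one chromosome and r + on the other — the recessive alleles are on opposite chromosomes (trans / repulsion).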